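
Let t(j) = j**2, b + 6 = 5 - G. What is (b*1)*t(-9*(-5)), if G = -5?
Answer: 8100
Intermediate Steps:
b = 4 (b = -6 + (5 - (-5)) = -6 + (5 - 1*(-5)) = -6 + (5 + 5) = -6 + 10 = 4)
(b*1)*t(-9*(-5)) = (4*1)*(-9*(-5))**2 = 4*45**2 = 4*2025 = 8100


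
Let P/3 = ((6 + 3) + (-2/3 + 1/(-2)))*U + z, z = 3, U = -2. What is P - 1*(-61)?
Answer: 23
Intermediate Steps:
P = -38 (P = 3*(((6 + 3) + (-2/3 + 1/(-2)))*(-2) + 3) = 3*((9 + (-2*1/3 + 1*(-1/2)))*(-2) + 3) = 3*((9 + (-2/3 - 1/2))*(-2) + 3) = 3*((9 - 7/6)*(-2) + 3) = 3*((47/6)*(-2) + 3) = 3*(-47/3 + 3) = 3*(-38/3) = -38)
P - 1*(-61) = -38 - 1*(-61) = -38 + 61 = 23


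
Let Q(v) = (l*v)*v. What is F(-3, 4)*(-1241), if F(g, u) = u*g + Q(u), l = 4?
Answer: -64532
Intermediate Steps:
Q(v) = 4*v² (Q(v) = (4*v)*v = 4*v²)
F(g, u) = 4*u² + g*u (F(g, u) = u*g + 4*u² = g*u + 4*u² = 4*u² + g*u)
F(-3, 4)*(-1241) = (4*(-3 + 4*4))*(-1241) = (4*(-3 + 16))*(-1241) = (4*13)*(-1241) = 52*(-1241) = -64532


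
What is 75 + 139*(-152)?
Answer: -21053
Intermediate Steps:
75 + 139*(-152) = 75 - 21128 = -21053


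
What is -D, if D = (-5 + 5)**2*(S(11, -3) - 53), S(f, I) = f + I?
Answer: 0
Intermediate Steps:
S(f, I) = I + f
D = 0 (D = (-5 + 5)**2*((-3 + 11) - 53) = 0**2*(8 - 53) = 0*(-45) = 0)
-D = -1*0 = 0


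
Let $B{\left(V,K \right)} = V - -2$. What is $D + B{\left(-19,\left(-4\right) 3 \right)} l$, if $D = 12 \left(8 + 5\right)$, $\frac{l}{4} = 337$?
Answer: $-22760$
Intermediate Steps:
$B{\left(V,K \right)} = 2 + V$ ($B{\left(V,K \right)} = V + 2 = 2 + V$)
$l = 1348$ ($l = 4 \cdot 337 = 1348$)
$D = 156$ ($D = 12 \cdot 13 = 156$)
$D + B{\left(-19,\left(-4\right) 3 \right)} l = 156 + \left(2 - 19\right) 1348 = 156 - 22916 = -22760$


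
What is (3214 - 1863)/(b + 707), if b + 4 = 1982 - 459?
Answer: 193/318 ≈ 0.60692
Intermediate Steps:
b = 1519 (b = -4 + (1982 - 459) = -4 + 1523 = 1519)
(3214 - 1863)/(b + 707) = (3214 - 1863)/(1519 + 707) = 1351/2226 = 1351*(1/2226) = 193/318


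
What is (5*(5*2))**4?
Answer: 6250000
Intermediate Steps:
(5*(5*2))**4 = (5*10)**4 = 50**4 = 6250000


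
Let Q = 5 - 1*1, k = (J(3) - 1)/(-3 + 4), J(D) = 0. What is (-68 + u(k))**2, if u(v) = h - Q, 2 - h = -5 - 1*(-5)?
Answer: 4900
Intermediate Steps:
k = -1 (k = (0 - 1)/(-3 + 4) = -1/1 = -1*1 = -1)
Q = 4 (Q = 5 - 1 = 4)
h = 2 (h = 2 - (-5 - 1*(-5)) = 2 - (-5 + 5) = 2 - 1*0 = 2 + 0 = 2)
u(v) = -2 (u(v) = 2 - 1*4 = 2 - 4 = -2)
(-68 + u(k))**2 = (-68 - 2)**2 = (-70)**2 = 4900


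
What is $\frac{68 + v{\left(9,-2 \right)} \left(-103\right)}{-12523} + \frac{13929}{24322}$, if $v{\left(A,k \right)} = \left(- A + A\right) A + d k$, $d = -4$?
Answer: $\frac{27545757}{43512058} \approx 0.63306$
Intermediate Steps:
$v{\left(A,k \right)} = - 4 k$ ($v{\left(A,k \right)} = \left(- A + A\right) A - 4 k = 0 A - 4 k = 0 - 4 k = - 4 k$)
$\frac{68 + v{\left(9,-2 \right)} \left(-103\right)}{-12523} + \frac{13929}{24322} = \frac{68 + \left(-4\right) \left(-2\right) \left(-103\right)}{-12523} + \frac{13929}{24322} = \left(68 + 8 \left(-103\right)\right) \left(- \frac{1}{12523}\right) + 13929 \cdot \frac{1}{24322} = \left(68 - 824\right) \left(- \frac{1}{12523}\right) + \frac{13929}{24322} = \left(-756\right) \left(- \frac{1}{12523}\right) + \frac{13929}{24322} = \frac{108}{1789} + \frac{13929}{24322} = \frac{27545757}{43512058}$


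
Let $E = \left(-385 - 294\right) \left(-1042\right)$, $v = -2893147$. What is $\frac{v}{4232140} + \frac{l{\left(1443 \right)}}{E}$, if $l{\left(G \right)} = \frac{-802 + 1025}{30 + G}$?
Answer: $- \frac{1507580839157419}{2205313165804980} \approx -0.68361$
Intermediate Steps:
$l{\left(G \right)} = \frac{223}{30 + G}$
$E = 707518$ ($E = \left(-679\right) \left(-1042\right) = 707518$)
$\frac{v}{4232140} + \frac{l{\left(1443 \right)}}{E} = - \frac{2893147}{4232140} + \frac{223 \frac{1}{30 + 1443}}{707518} = \left(-2893147\right) \frac{1}{4232140} + \frac{223}{1473} \cdot \frac{1}{707518} = - \frac{2893147}{4232140} + 223 \cdot \frac{1}{1473} \cdot \frac{1}{707518} = - \frac{2893147}{4232140} + \frac{223}{1473} \cdot \frac{1}{707518} = - \frac{2893147}{4232140} + \frac{223}{1042174014} = - \frac{1507580839157419}{2205313165804980}$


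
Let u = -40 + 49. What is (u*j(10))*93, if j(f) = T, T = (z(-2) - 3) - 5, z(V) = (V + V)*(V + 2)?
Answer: -6696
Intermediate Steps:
z(V) = 2*V*(2 + V) (z(V) = (2*V)*(2 + V) = 2*V*(2 + V))
T = -8 (T = (2*(-2)*(2 - 2) - 3) - 5 = (2*(-2)*0 - 3) - 5 = (0 - 3) - 5 = -3 - 5 = -8)
j(f) = -8
u = 9
(u*j(10))*93 = (9*(-8))*93 = -72*93 = -6696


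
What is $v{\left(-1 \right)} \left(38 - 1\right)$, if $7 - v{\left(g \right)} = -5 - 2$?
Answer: $518$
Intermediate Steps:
$v{\left(g \right)} = 14$ ($v{\left(g \right)} = 7 - \left(-5 - 2\right) = 7 - -7 = 7 + 7 = 14$)
$v{\left(-1 \right)} \left(38 - 1\right) = 14 \left(38 - 1\right) = 14 \cdot 37 = 518$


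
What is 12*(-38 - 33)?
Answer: -852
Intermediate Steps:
12*(-38 - 33) = 12*(-71) = -852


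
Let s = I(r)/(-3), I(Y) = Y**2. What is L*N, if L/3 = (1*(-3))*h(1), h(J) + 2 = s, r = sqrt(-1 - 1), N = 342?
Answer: 4104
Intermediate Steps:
r = I*sqrt(2) (r = sqrt(-2) = I*sqrt(2) ≈ 1.4142*I)
s = 2/3 (s = (I*sqrt(2))**2/(-3) = -2*(-1/3) = 2/3 ≈ 0.66667)
h(J) = -4/3 (h(J) = -2 + 2/3 = -4/3)
L = 12 (L = 3*((1*(-3))*(-4/3)) = 3*(-3*(-4/3)) = 3*4 = 12)
L*N = 12*342 = 4104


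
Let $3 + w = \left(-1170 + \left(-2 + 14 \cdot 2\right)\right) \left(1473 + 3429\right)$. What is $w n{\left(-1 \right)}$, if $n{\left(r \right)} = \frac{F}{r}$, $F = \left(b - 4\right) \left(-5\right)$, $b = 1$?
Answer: $84118365$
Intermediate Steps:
$w = -5607891$ ($w = -3 + \left(-1170 + \left(-2 + 14 \cdot 2\right)\right) \left(1473 + 3429\right) = -3 + \left(-1170 + \left(-2 + 28\right)\right) 4902 = -3 + \left(-1170 + 26\right) 4902 = -3 - 5607888 = -5607891$)
$F = 15$ ($F = \left(1 - 4\right) \left(-5\right) = \left(-3\right) \left(-5\right) = 15$)
$n{\left(r \right)} = \frac{15}{r}$
$w n{\left(-1 \right)} = - 5607891 \frac{15}{-1} = - 5607891 \cdot 15 \left(-1\right) = \left(-5607891\right) \left(-15\right) = 84118365$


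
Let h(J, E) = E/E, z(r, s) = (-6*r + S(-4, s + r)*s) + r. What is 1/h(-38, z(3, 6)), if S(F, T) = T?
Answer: 1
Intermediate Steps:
z(r, s) = -5*r + s*(r + s) (z(r, s) = (-6*r + (s + r)*s) + r = (-6*r + (r + s)*s) + r = (-6*r + s*(r + s)) + r = -5*r + s*(r + s))
h(J, E) = 1
1/h(-38, z(3, 6)) = 1/1 = 1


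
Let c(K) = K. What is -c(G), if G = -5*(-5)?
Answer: -25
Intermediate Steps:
G = 25
-c(G) = -1*25 = -25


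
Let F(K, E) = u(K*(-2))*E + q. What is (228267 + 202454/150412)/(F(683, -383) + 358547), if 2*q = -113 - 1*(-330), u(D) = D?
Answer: 17167149229/66319170201 ≈ 0.25886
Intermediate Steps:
q = 217/2 (q = (-113 - 1*(-330))/2 = (-113 + 330)/2 = (½)*217 = 217/2 ≈ 108.50)
F(K, E) = 217/2 - 2*E*K (F(K, E) = (K*(-2))*E + 217/2 = (-2*K)*E + 217/2 = -2*E*K + 217/2 = 217/2 - 2*E*K)
(228267 + 202454/150412)/(F(683, -383) + 358547) = (228267 + 202454/150412)/((217/2 - 2*(-383)*683) + 358547) = (228267 + 202454*(1/150412))/((217/2 + 523178) + 358547) = (228267 + 101227/75206)/(1046573/2 + 358547) = 17167149229/(75206*(1763667/2)) = (17167149229/75206)*(2/1763667) = 17167149229/66319170201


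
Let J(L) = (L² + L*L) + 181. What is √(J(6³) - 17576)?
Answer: √75917 ≈ 275.53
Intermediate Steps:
J(L) = 181 + 2*L² (J(L) = (L² + L²) + 181 = 2*L² + 181 = 181 + 2*L²)
√(J(6³) - 17576) = √((181 + 2*(6³)²) - 17576) = √((181 + 2*216²) - 17576) = √((181 + 2*46656) - 17576) = √((181 + 93312) - 17576) = √(93493 - 17576) = √75917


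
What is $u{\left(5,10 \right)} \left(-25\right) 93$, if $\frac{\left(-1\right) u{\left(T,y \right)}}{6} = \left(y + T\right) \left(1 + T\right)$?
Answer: $1255500$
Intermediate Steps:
$u{\left(T,y \right)} = - 6 \left(1 + T\right) \left(T + y\right)$ ($u{\left(T,y \right)} = - 6 \left(y + T\right) \left(1 + T\right) = - 6 \left(T + y\right) \left(1 + T\right) = - 6 \left(1 + T\right) \left(T + y\right)$)
$u{\left(5,10 \right)} \left(-25\right) 93 = \left(\left(-6\right) 5 - 60 - 6 \cdot 5^{2} - 30 \cdot 10\right) \left(-25\right) 93 = \left(-30 - 60 - 150 - 300\right) \left(-25\right) 93 = \left(-540\right) \left(-25\right) 93 = 13500 \cdot 93 = 1255500$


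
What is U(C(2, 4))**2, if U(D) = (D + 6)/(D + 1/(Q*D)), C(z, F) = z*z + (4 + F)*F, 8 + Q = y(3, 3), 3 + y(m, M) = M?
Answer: 2985984/2193361 ≈ 1.3614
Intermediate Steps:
y(m, M) = -3 + M
Q = -8 (Q = -8 + (-3 + 3) = -8 + 0 = -8)
C(z, F) = z**2 + F*(4 + F)
U(D) = (6 + D)/(D - 1/(8*D)) (U(D) = (D + 6)/(D + 1/(-8*D)) = (6 + D)/(D - 1/(8*D)))
U(C(2, 4))**2 = (8*(4**2 + 2**2 + 4*4)*(6 + (4**2 + 2**2 + 4*4))/(-1 + 8*(4**2 + 2**2 + 4*4)**2))**2 = (8*(16 + 4 + 16)*(6 + (16 + 4 + 16))/(-1 + 8*(16 + 4 + 16)**2))**2 = (8*36*(6 + 36)/(-1 + 8*36**2))**2 = (8*36*42/(-1 + 8*1296))**2 = (8*36*42/(-1 + 10368))**2 = (8*36*42/10367)**2 = (8*36*(1/10367)*42)**2 = (1728/1481)**2 = 2985984/2193361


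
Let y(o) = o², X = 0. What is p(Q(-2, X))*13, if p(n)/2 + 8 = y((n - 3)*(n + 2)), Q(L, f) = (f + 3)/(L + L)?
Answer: 46501/128 ≈ 363.29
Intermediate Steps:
Q(L, f) = (3 + f)/(2*L) (Q(L, f) = (3 + f)/((2*L)) = (3 + f)*(1/(2*L)) = (3 + f)/(2*L))
p(n) = -16 + 2*(-3 + n)²*(2 + n)² (p(n) = -16 + 2*((n - 3)*(n + 2))² = -16 + 2*((-3 + n)*(2 + n))² = -16 + 2*((-3 + n)²*(2 + n)²) = -16 + 2*(-3 + n)²*(2 + n)²)
p(Q(-2, X))*13 = (-16 + 2*(6 + (½)*(3 + 0)/(-2) - ((½)*(3 + 0)/(-2))²)²)*13 = (-16 + 2*(6 + (½)*(-½)*3 - ((½)*(-½)*3)²)²)*13 = (-16 + 2*(6 - ¾ - (-¾)²)²)*13 = (-16 + 2*(6 - ¾ - 1*9/16)²)*13 = (-16 + 2*(6 - ¾ - 9/16)²)*13 = (-16 + 2*(75/16)²)*13 = (-16 + 2*(5625/256))*13 = (-16 + 5625/128)*13 = (3577/128)*13 = 46501/128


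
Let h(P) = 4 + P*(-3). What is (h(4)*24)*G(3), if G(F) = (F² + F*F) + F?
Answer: -4032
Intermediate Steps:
h(P) = 4 - 3*P
G(F) = F + 2*F² (G(F) = (F² + F²) + F = 2*F² + F = F + 2*F²)
(h(4)*24)*G(3) = ((4 - 3*4)*24)*(3*(1 + 2*3)) = ((4 - 12)*24)*(3*(1 + 6)) = (-8*24)*(3*7) = -192*21 = -4032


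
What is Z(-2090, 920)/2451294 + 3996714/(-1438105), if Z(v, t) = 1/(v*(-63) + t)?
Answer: -259800055948348867/93481735110396660 ≈ -2.7792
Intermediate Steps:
Z(v, t) = 1/(t - 63*v) (Z(v, t) = 1/(-63*v + t) = 1/(t - 63*v))
Z(-2090, 920)/2451294 + 3996714/(-1438105) = 1/((920 - 63*(-2090))*2451294) + 3996714/(-1438105) = (1/2451294)/(920 + 131670) + 3996714*(-1/1438105) = (1/2451294)/132590 - 3996714/1438105 = (1/132590)*(1/2451294) - 3996714/1438105 = 1/325017071460 - 3996714/1438105 = -259800055948348867/93481735110396660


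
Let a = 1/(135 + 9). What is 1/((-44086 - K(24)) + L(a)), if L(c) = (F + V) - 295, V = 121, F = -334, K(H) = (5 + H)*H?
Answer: -1/45290 ≈ -2.2080e-5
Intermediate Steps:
K(H) = H*(5 + H)
a = 1/144 ≈ 0.0069444
L(c) = -508 (L(c) = (-334 + 121) - 295 = -213 - 295 = -508)
1/((-44086 - K(24)) + L(a)) = 1/((-44086 - 24*(5 + 24)) - 508) = 1/((-44086 - 24*29) - 508) = 1/((-44086 - 1*696) - 508) = 1/((-44086 - 696) - 508) = 1/(-44782 - 508) = 1/(-45290) = -1/45290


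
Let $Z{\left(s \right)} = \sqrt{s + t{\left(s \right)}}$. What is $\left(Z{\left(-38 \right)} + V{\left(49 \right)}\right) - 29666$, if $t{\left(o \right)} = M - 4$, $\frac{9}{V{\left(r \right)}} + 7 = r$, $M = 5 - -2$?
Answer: $- \frac{415321}{14} + i \sqrt{35} \approx -29666.0 + 5.9161 i$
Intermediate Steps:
$M = 7$ ($M = 5 + 2 = 7$)
$V{\left(r \right)} = \frac{9}{-7 + r}$
$t{\left(o \right)} = 3$ ($t{\left(o \right)} = 7 - 4 = 3$)
$Z{\left(s \right)} = \sqrt{3 + s}$ ($Z{\left(s \right)} = \sqrt{s + 3} = \sqrt{3 + s}$)
$\left(Z{\left(-38 \right)} + V{\left(49 \right)}\right) - 29666 = \left(\sqrt{3 - 38} + \frac{9}{-7 + 49}\right) - 29666 = \left(\sqrt{-35} + \frac{9}{42}\right) - 29666 = \left(i \sqrt{35} + 9 \cdot \frac{1}{42}\right) - 29666 = \left(i \sqrt{35} + \frac{3}{14}\right) - 29666 = \left(\frac{3}{14} + i \sqrt{35}\right) - 29666 = - \frac{415321}{14} + i \sqrt{35}$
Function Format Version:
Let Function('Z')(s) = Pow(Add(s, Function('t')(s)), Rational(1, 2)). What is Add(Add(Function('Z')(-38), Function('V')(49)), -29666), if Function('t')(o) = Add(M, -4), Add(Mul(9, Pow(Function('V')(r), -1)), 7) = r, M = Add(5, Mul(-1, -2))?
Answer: Add(Rational(-415321, 14), Mul(I, Pow(35, Rational(1, 2)))) ≈ Add(-29666., Mul(5.9161, I))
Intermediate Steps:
M = 7 (M = Add(5, 2) = 7)
Function('V')(r) = Mul(9, Pow(Add(-7, r), -1))
Function('t')(o) = 3 (Function('t')(o) = Add(7, -4) = 3)
Function('Z')(s) = Pow(Add(3, s), Rational(1, 2)) (Function('Z')(s) = Pow(Add(s, 3), Rational(1, 2)) = Pow(Add(3, s), Rational(1, 2)))
Add(Add(Function('Z')(-38), Function('V')(49)), -29666) = Add(Add(Pow(Add(3, -38), Rational(1, 2)), Mul(9, Pow(Add(-7, 49), -1))), -29666) = Add(Add(Pow(-35, Rational(1, 2)), Mul(9, Pow(42, -1))), -29666) = Add(Add(Mul(I, Pow(35, Rational(1, 2))), Mul(9, Rational(1, 42))), -29666) = Add(Add(Mul(I, Pow(35, Rational(1, 2))), Rational(3, 14)), -29666) = Add(Add(Rational(3, 14), Mul(I, Pow(35, Rational(1, 2)))), -29666) = Add(Rational(-415321, 14), Mul(I, Pow(35, Rational(1, 2))))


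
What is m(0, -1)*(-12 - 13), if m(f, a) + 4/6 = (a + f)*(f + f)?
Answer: 50/3 ≈ 16.667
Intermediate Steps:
m(f, a) = -2/3 + 2*f*(a + f) (m(f, a) = -2/3 + (a + f)*(f + f) = -2/3 + (a + f)*(2*f) = -2/3 + 2*f*(a + f))
m(0, -1)*(-12 - 13) = (-2/3 + 2*0**2 + 2*(-1)*0)*(-12 - 13) = (-2/3 + 2*0 + 0)*(-25) = (-2/3 + 0 + 0)*(-25) = -2/3*(-25) = 50/3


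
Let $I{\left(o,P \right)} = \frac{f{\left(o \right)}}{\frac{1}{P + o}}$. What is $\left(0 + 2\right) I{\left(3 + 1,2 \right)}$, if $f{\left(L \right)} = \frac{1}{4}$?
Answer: $3$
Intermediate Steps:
$f{\left(L \right)} = \frac{1}{4}$
$I{\left(o,P \right)} = \frac{P}{4} + \frac{o}{4}$ ($I{\left(o,P \right)} = \frac{1}{4 \frac{1}{P + o}} = \frac{P + o}{4} = \frac{P}{4} + \frac{o}{4}$)
$\left(0 + 2\right) I{\left(3 + 1,2 \right)} = \left(0 + 2\right) \left(\frac{1}{4} \cdot 2 + \frac{3 + 1}{4}\right) = 2 \left(\frac{1}{2} + \frac{1}{4} \cdot 4\right) = 2 \left(\frac{1}{2} + 1\right) = 2 \cdot \frac{3}{2} = 3$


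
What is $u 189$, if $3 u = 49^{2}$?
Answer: $151263$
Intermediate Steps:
$u = \frac{2401}{3}$ ($u = \frac{49^{2}}{3} = \frac{1}{3} \cdot 2401 = \frac{2401}{3} \approx 800.33$)
$u 189 = \frac{2401}{3} \cdot 189 = 151263$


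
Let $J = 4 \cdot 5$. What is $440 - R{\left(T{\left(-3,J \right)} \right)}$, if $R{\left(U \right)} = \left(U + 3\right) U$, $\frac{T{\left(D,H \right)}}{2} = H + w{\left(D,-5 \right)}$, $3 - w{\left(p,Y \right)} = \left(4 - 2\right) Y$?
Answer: $-4114$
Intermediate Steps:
$w{\left(p,Y \right)} = 3 - 2 Y$ ($w{\left(p,Y \right)} = 3 - \left(4 - 2\right) Y = 3 - 2 Y$)
$J = 20$
$T{\left(D,H \right)} = 26 + 2 H$ ($T{\left(D,H \right)} = 2 \left(H + \left(3 - -10\right)\right) = 2 \left(H + \left(3 + 10\right)\right) = 2 \left(H + 13\right) = 2 \left(13 + H\right) = 26 + 2 H$)
$R{\left(U \right)} = U \left(3 + U\right)$ ($R{\left(U \right)} = \left(3 + U\right) U = U \left(3 + U\right)$)
$440 - R{\left(T{\left(-3,J \right)} \right)} = 440 - \left(26 + 2 \cdot 20\right) \left(3 + \left(26 + 2 \cdot 20\right)\right) = 440 - \left(26 + 40\right) \left(3 + \left(26 + 40\right)\right) = 440 - 66 \left(3 + 66\right) = 440 - 66 \cdot 69 = 440 - 4554 = -4114$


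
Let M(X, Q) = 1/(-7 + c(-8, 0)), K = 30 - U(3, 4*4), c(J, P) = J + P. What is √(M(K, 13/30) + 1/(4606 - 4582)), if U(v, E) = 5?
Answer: I*√10/20 ≈ 0.15811*I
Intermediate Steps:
K = 25 (K = 30 - 1*5 = 30 - 5 = 25)
M(X, Q) = -1/15 (M(X, Q) = 1/(-7 + (-8 + 0)) = 1/(-7 - 8) = 1/(-15) = -1/15)
√(M(K, 13/30) + 1/(4606 - 4582)) = √(-1/15 + 1/(4606 - 4582)) = √(-1/15 + 1/24) = √(-1/40) = I*√10/20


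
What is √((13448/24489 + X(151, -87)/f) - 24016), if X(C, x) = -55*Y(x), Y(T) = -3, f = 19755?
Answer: I*√308403449318513649/3583557 ≈ 154.97*I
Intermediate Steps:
X(C, x) = 165 (X(C, x) = -55*(-3) = 165)
√((13448/24489 + X(151, -87)/f) - 24016) = √((13448/24489 + 165/19755) - 24016) = √((13448*(1/24489) + 165*(1/19755)) - 24016) = √((13448/24489 + 11/1317) - 24016) = √(5993465/10750671 - 24016) = √(-258182121271/10750671) = I*√308403449318513649/3583557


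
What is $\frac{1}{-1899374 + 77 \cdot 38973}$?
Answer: $\frac{1}{1101547} \approx 9.0781 \cdot 10^{-7}$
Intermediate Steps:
$\frac{1}{-1899374 + 77 \cdot 38973} = \frac{1}{-1899374 + 3000921} = \frac{1}{1101547}$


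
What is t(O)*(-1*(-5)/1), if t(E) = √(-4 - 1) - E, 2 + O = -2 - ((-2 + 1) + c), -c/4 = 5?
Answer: -85 + 5*I*√5 ≈ -85.0 + 11.18*I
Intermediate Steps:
c = -20 (c = -4*5 = -20)
O = 17 (O = -2 + (-2 - ((-2 + 1) - 20)) = -2 + (-2 - (-1 - 20)) = -2 + (-2 - 1*(-21)) = -2 + (-2 + 21) = -2 + 19 = 17)
t(E) = -E + I*√5 (t(E) = √(-5) - E = I*√5 - E = -E + I*√5)
t(O)*(-1*(-5)/1) = (-1*17 + I*√5)*(-1*(-5)/1) = (-17 + I*√5)*(5*1) = (-17 + I*√5)*5 = -85 + 5*I*√5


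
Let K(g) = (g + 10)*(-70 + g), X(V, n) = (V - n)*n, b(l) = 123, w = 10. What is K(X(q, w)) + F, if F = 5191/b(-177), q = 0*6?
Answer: 1887091/123 ≈ 15342.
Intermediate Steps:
q = 0
X(V, n) = n*(V - n)
F = 5191/123 ≈ 42.203
K(g) = (-70 + g)*(10 + g) (K(g) = (10 + g)*(-70 + g) = (-70 + g)*(10 + g))
K(X(q, w)) + F = (-700 + (10*(0 - 1*10))**2 - 600*(0 - 1*10)) + 5191/123 = (-700 + (10*(0 - 10))**2 - 600*(0 - 10)) + 5191/123 = (-700 + (10*(-10))**2 - 600*(-10)) + 5191/123 = (-700 + (-100)**2 - 60*(-100)) + 5191/123 = (-700 + 10000 + 6000) + 5191/123 = 15300 + 5191/123 = 1887091/123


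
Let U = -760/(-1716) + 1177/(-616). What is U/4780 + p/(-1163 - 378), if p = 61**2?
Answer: -427354333403/176960303520 ≈ -2.4150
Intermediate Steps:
p = 3721
U = -35263/24024 (U = -760*(-1/1716) + 1177*(-1/616) = 190/429 - 107/56 = -35263/24024 ≈ -1.4678)
U/4780 + p/(-1163 - 378) = -35263/24024/4780 + 3721/(-1163 - 378) = -35263/24024*1/4780 + 3721/(-1541) = -35263/114834720 + 3721*(-1/1541) = -35263/114834720 - 3721/1541 = -427354333403/176960303520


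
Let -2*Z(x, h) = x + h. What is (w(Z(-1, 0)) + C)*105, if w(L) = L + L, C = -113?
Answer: -11760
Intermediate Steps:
Z(x, h) = -h/2 - x/2 (Z(x, h) = -(x + h)/2 = -(h + x)/2 = -h/2 - x/2)
w(L) = 2*L
(w(Z(-1, 0)) + C)*105 = (2*(-½*0 - ½*(-1)) - 113)*105 = (2*(0 + ½) - 113)*105 = (2*(½) - 113)*105 = (1 - 113)*105 = -112*105 = -11760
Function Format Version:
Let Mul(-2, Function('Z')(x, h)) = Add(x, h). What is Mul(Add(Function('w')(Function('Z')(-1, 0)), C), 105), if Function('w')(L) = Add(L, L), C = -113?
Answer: -11760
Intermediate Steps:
Function('Z')(x, h) = Add(Mul(Rational(-1, 2), h), Mul(Rational(-1, 2), x)) (Function('Z')(x, h) = Mul(Rational(-1, 2), Add(x, h)) = Mul(Rational(-1, 2), Add(h, x)) = Add(Mul(Rational(-1, 2), h), Mul(Rational(-1, 2), x)))
Function('w')(L) = Mul(2, L)
Mul(Add(Function('w')(Function('Z')(-1, 0)), C), 105) = Mul(Add(Mul(2, Add(Mul(Rational(-1, 2), 0), Mul(Rational(-1, 2), -1))), -113), 105) = Mul(Add(Mul(2, Add(0, Rational(1, 2))), -113), 105) = Mul(Add(Mul(2, Rational(1, 2)), -113), 105) = Mul(Add(1, -113), 105) = Mul(-112, 105) = -11760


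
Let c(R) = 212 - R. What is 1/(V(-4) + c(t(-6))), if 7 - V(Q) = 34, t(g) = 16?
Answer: 1/169 ≈ 0.0059172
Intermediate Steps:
V(Q) = -27 (V(Q) = 7 - 1*34 = 7 - 34 = -27)
1/(V(-4) + c(t(-6))) = 1/(-27 + (212 - 1*16)) = 1/(-27 + (212 - 16)) = 1/(-27 + 196) = 1/169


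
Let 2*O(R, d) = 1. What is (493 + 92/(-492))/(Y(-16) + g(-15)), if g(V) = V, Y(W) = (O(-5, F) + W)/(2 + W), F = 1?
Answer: -1697248/47847 ≈ -35.472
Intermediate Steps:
O(R, d) = ½ (O(R, d) = (½)*1 = ½)
Y(W) = (½ + W)/(2 + W)
(493 + 92/(-492))/(Y(-16) + g(-15)) = (493 + 92/(-492))/((½ - 16)/(2 - 16) - 15) = (493 + 92*(-1/492))/(-31/2/(-14) - 15) = (493 - 23/123)/(-1/14*(-31/2) - 15) = 60616/(123*(31/28 - 15)) = 60616/(123*(-389/28)) = (60616/123)*(-28/389) = -1697248/47847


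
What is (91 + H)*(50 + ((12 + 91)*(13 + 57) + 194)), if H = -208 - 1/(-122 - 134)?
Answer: -111627377/128 ≈ -8.7209e+5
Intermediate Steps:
H = -53247/256 (H = -208 - 1/(-256) = -208 - 1*(-1/256) = -208 + 1/256 = -53247/256 ≈ -208.00)
(91 + H)*(50 + ((12 + 91)*(13 + 57) + 194)) = (91 - 53247/256)*(50 + ((12 + 91)*(13 + 57) + 194)) = -29951*(50 + (103*70 + 194))/256 = -29951*(50 + (7210 + 194))/256 = -29951*(50 + 7404)/256 = -29951/256*7454 = -111627377/128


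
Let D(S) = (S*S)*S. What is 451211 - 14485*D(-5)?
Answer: 2261836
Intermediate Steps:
D(S) = S³ (D(S) = S²*S = S³)
451211 - 14485*D(-5) = 451211 - 14485*(-5)³ = 451211 - 14485*(-125) = 451211 + 1810625 = 2261836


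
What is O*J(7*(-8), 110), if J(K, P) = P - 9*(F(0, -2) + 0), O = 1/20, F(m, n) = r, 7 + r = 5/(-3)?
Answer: 47/5 ≈ 9.4000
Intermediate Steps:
r = -26/3 (r = -7 + 5/(-3) = -7 + 5*(-⅓) = -7 - 5/3 = -26/3 ≈ -8.6667)
F(m, n) = -26/3
O = 1/20 ≈ 0.050000
J(K, P) = 78 + P (J(K, P) = P - 9*(-26/3 + 0) = P - 9*(-26/3) = P + 78 = 78 + P)
O*J(7*(-8), 110) = (78 + 110)/20 = (1/20)*188 = 47/5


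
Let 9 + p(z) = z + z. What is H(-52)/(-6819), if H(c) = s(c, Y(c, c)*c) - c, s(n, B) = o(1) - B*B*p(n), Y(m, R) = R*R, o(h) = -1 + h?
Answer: -744692964028/2273 ≈ -3.2763e+8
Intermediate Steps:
p(z) = -9 + 2*z (p(z) = -9 + (z + z) = -9 + 2*z)
Y(m, R) = R**2
s(n, B) = -B**2*(-9 + 2*n) (s(n, B) = (-1 + 1) - B*B*(-9 + 2*n) = 0 - B**2*(-9 + 2*n) = -B**2*(-9 + 2*n))
H(c) = -c + c**6*(9 - 2*c) (H(c) = (c**2*c)**2*(9 - 2*c) - c = (c**3)**2*(9 - 2*c) - c = c**6*(9 - 2*c) - c = -c + c**6*(9 - 2*c))
H(-52)/(-6819) = -52*(-1 + (-52)**5*(9 - 2*(-52)))/(-6819) = -52*(-1 - 380204032*(9 + 104))*(-1/6819) = -52*(-1 - 380204032*113)*(-1/6819) = -52*(-1 - 42963055616)*(-1/6819) = -52*(-42963055617)*(-1/6819) = 2234078892084*(-1/6819) = -744692964028/2273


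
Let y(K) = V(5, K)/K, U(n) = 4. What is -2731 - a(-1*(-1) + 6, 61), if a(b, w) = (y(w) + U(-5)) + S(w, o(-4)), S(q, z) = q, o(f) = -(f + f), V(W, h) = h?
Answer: -2797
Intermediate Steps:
o(f) = -2*f
y(K) = 1 (y(K) = K/K = 1)
a(b, w) = 5 + w (a(b, w) = (1 + 4) + w = 5 + w)
-2731 - a(-1*(-1) + 6, 61) = -2731 - (5 + 61) = -2731 - 1*66 = -2731 - 66 = -2797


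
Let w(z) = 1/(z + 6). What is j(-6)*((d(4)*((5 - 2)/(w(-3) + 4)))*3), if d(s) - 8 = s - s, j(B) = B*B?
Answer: 7776/13 ≈ 598.15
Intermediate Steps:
j(B) = B²
w(z) = 1/(6 + z)
d(s) = 8 (d(s) = 8 + (s - s) = 8 + 0 = 8)
j(-6)*((d(4)*((5 - 2)/(w(-3) + 4)))*3) = (-6)²*((8*((5 - 2)/(1/(6 - 3) + 4)))*3) = 36*((8*(3/(1/3 + 4)))*3) = 36*((8*(3/(⅓ + 4)))*3) = 36*((8*(3/(13/3)))*3) = 36*((8*(3*(3/13)))*3) = 36*((8*(9/13))*3) = 36*((72/13)*3) = 36*(216/13) = 7776/13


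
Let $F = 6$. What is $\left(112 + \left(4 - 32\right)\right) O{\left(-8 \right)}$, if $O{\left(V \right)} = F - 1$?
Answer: $420$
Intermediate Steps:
$O{\left(V \right)} = 5$ ($O{\left(V \right)} = 6 - 1 = 5$)
$\left(112 + \left(4 - 32\right)\right) O{\left(-8 \right)} = \left(112 + \left(4 - 32\right)\right) 5 = \left(112 - 28\right) 5 = 84 \cdot 5 = 420$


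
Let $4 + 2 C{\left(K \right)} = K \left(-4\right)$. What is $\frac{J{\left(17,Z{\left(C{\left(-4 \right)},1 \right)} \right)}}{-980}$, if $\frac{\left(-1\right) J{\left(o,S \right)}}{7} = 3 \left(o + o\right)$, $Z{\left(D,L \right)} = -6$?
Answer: $\frac{51}{70} \approx 0.72857$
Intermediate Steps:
$C{\left(K \right)} = -2 - 2 K$ ($C{\left(K \right)} = -2 + \frac{K \left(-4\right)}{2} = -2 + \frac{\left(-4\right) K}{2} = -2 - 2 K$)
$J{\left(o,S \right)} = - 42 o$ ($J{\left(o,S \right)} = - 7 \cdot 3 \left(o + o\right) = - 7 \cdot 3 \cdot 2 o = - 7 \cdot 6 o = - 42 o$)
$\frac{J{\left(17,Z{\left(C{\left(-4 \right)},1 \right)} \right)}}{-980} = \frac{\left(-42\right) 17}{-980} = \left(-714\right) \left(- \frac{1}{980}\right) = \frac{51}{70}$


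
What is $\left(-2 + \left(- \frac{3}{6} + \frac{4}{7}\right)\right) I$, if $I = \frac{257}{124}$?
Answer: $- \frac{6939}{1736} \approx -3.9971$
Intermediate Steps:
$I = \frac{257}{124}$ ($I = 257 \cdot \frac{1}{124} = \frac{257}{124} \approx 2.0726$)
$\left(-2 + \left(- \frac{3}{6} + \frac{4}{7}\right)\right) I = \left(-2 + \left(- \frac{3}{6} + \frac{4}{7}\right)\right) \frac{257}{124} = \left(-2 + \left(\left(-3\right) \frac{1}{6} + 4 \cdot \frac{1}{7}\right)\right) \frac{257}{124} = \left(-2 + \left(- \frac{1}{2} + \frac{4}{7}\right)\right) \frac{257}{124} = \left(-2 + \frac{1}{14}\right) \frac{257}{124} = \left(- \frac{27}{14}\right) \frac{257}{124} = - \frac{6939}{1736}$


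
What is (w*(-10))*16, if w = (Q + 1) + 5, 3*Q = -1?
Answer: -2720/3 ≈ -906.67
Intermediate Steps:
Q = -⅓ (Q = (⅓)*(-1) = -⅓ ≈ -0.33333)
w = 17/3 (w = (-⅓ + 1) + 5 = ⅔ + 5 = 17/3 ≈ 5.6667)
(w*(-10))*16 = ((17/3)*(-10))*16 = -170/3*16 = -2720/3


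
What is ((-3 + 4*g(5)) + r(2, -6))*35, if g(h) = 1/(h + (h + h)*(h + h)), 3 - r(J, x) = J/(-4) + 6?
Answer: -1147/6 ≈ -191.17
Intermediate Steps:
r(J, x) = -3 + J/4 (r(J, x) = 3 - (J/(-4) + 6) = 3 - (J*(-¼) + 6) = 3 - (-J/4 + 6) = 3 - (6 - J/4) = 3 + (-6 + J/4) = -3 + J/4)
g(h) = 1/(h + 4*h²) (g(h) = 1/(h + (2*h)*(2*h)) = 1/(h + 4*h²))
((-3 + 4*g(5)) + r(2, -6))*35 = ((-3 + 4*(1/(5*(1 + 4*5)))) + (-3 + (¼)*2))*35 = ((-3 + 4*(1/(5*(1 + 20)))) + (-3 + ½))*35 = ((-3 + 4*((⅕)/21)) - 5/2)*35 = ((-3 + 4*((⅕)*(1/21))) - 5/2)*35 = ((-3 + 4*(1/105)) - 5/2)*35 = ((-3 + 4/105) - 5/2)*35 = (-311/105 - 5/2)*35 = -1147/210*35 = -1147/6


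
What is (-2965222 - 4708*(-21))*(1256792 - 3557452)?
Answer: 6594505993640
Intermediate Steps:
(-2965222 - 4708*(-21))*(1256792 - 3557452) = (-2965222 + 98868)*(-2300660) = -2866354*(-2300660) = 6594505993640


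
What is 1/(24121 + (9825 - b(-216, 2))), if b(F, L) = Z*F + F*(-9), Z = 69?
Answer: 1/46906 ≈ 2.1319e-5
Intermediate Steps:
b(F, L) = 60*F (b(F, L) = 69*F + F*(-9) = 69*F - 9*F = 60*F)
1/(24121 + (9825 - b(-216, 2))) = 1/(24121 + (9825 - 60*(-216))) = 1/(24121 + (9825 - 1*(-12960))) = 1/(24121 + (9825 + 12960)) = 1/(24121 + 22785) = 1/46906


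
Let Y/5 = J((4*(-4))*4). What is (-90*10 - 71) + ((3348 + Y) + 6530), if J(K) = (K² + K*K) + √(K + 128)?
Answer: 49907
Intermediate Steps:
J(K) = √(128 + K) + 2*K² (J(K) = (K² + K²) + √(128 + K) = 2*K² + √(128 + K) = √(128 + K) + 2*K²)
Y = 41000 (Y = 5*(√(128 + (4*(-4))*4) + 2*((4*(-4))*4)²) = 5*(√(128 - 16*4) + 2*(-16*4)²) = 5*(√(128 - 64) + 2*(-64)²) = 5*(√64 + 2*4096) = 5*(8 + 8192) = 5*8200 = 41000)
(-90*10 - 71) + ((3348 + Y) + 6530) = (-90*10 - 71) + ((3348 + 41000) + 6530) = (-900 - 71) + (44348 + 6530) = -971 + 50878 = 49907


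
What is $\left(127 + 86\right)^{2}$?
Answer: $45369$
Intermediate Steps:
$\left(127 + 86\right)^{2} = 213^{2} = 45369$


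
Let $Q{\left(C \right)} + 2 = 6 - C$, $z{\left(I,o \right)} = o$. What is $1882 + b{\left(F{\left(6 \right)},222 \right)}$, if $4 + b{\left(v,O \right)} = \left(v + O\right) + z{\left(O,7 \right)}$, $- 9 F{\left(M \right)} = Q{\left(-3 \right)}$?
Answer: $\frac{18956}{9} \approx 2106.2$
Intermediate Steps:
$Q{\left(C \right)} = 4 - C$ ($Q{\left(C \right)} = -2 - \left(-6 + C\right) = 4 - C$)
$F{\left(M \right)} = - \frac{7}{9}$ ($F{\left(M \right)} = - \frac{4 - -3}{9} = - \frac{4 + 3}{9} = \left(- \frac{1}{9}\right) 7 = - \frac{7}{9}$)
$b{\left(v,O \right)} = 3 + O + v$ ($b{\left(v,O \right)} = -4 + \left(\left(v + O\right) + 7\right) = -4 + \left(\left(O + v\right) + 7\right) = -4 + \left(7 + O + v\right) = 3 + O + v$)
$1882 + b{\left(F{\left(6 \right)},222 \right)} = 1882 + \left(3 + 222 - \frac{7}{9}\right) = 1882 + \frac{2018}{9} = \frac{18956}{9}$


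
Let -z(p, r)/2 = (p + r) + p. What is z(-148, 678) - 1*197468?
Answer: -198232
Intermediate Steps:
z(p, r) = -4*p - 2*r (z(p, r) = -2*((p + r) + p) = -2*(r + 2*p) = -4*p - 2*r)
z(-148, 678) - 1*197468 = (-4*(-148) - 2*678) - 1*197468 = (592 - 1356) - 197468 = -764 - 197468 = -198232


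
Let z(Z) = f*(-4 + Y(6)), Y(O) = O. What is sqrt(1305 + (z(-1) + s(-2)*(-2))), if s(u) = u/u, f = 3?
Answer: sqrt(1309) ≈ 36.180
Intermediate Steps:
z(Z) = 6 (z(Z) = 3*(-4 + 6) = 3*2 = 6)
s(u) = 1
sqrt(1305 + (z(-1) + s(-2)*(-2))) = sqrt(1305 + (6 + 1*(-2))) = sqrt(1305 + (6 - 2)) = sqrt(1305 + 4) = sqrt(1309)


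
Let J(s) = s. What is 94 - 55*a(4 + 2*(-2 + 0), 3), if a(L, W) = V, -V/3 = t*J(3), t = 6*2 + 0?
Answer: 6034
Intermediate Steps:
t = 12 (t = 12 + 0 = 12)
V = -108 (V = -36*3 = -3*36 = -108)
a(L, W) = -108
94 - 55*a(4 + 2*(-2 + 0), 3) = 94 - 55*(-108) = 94 + 5940 = 6034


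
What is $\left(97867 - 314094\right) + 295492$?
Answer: $79265$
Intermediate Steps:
$\left(97867 - 314094\right) + 295492 = -216227 + 295492 = 79265$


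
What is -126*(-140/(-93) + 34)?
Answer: -138684/31 ≈ -4473.7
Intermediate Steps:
-126*(-140/(-93) + 34) = -126*(-140*(-1/93) + 34) = -126*(140/93 + 34) = -126*3302/93 = -138684/31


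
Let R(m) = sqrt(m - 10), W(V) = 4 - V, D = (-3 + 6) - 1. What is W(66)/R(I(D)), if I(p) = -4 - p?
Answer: 31*I/2 ≈ 15.5*I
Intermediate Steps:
D = 2 (D = 3 - 1 = 2)
R(m) = sqrt(-10 + m)
W(66)/R(I(D)) = (4 - 1*66)/(sqrt(-10 + (-4 - 1*2))) = (4 - 66)/(sqrt(-10 + (-4 - 2))) = -62/sqrt(-10 - 6) = -62*(-I/4) = -(-31)*I/2 = 31*I/2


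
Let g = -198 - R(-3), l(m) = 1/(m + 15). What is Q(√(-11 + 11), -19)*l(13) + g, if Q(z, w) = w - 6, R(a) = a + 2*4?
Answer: -5709/28 ≈ -203.89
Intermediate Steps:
R(a) = 8 + a (R(a) = a + 8 = 8 + a)
l(m) = 1/(15 + m)
Q(z, w) = -6 + w
g = -203 (g = -198 - (8 - 3) = -198 - 1*5 = -198 - 5 = -203)
Q(√(-11 + 11), -19)*l(13) + g = (-6 - 19)/(15 + 13) - 203 = -25/28 - 203 = -5709/28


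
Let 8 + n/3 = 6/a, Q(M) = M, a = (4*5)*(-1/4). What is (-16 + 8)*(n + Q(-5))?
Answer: 1304/5 ≈ 260.80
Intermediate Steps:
a = -5 (a = 20*(-1*¼) = 20*(-¼) = -5)
n = -138/5 (n = -24 + 3*(6/(-5)) = -24 + 3*(6*(-⅕)) = -24 + 3*(-6/5) = -24 - 18/5 = -138/5 ≈ -27.600)
(-16 + 8)*(n + Q(-5)) = (-16 + 8)*(-138/5 - 5) = -8*(-163/5) = 1304/5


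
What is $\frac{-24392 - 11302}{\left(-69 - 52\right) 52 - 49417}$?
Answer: $\frac{35694}{55709} \approx 0.64072$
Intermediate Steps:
$\frac{-24392 - 11302}{\left(-69 - 52\right) 52 - 49417} = - \frac{35694}{\left(-121\right) 52 - 49417} = - \frac{35694}{-6292 - 49417} = - \frac{35694}{-55709} = \left(-35694\right) \left(- \frac{1}{55709}\right) = \frac{35694}{55709}$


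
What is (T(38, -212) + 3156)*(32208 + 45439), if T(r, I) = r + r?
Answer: 250955104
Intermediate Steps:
T(r, I) = 2*r
(T(38, -212) + 3156)*(32208 + 45439) = (2*38 + 3156)*(32208 + 45439) = (76 + 3156)*77647 = 3232*77647 = 250955104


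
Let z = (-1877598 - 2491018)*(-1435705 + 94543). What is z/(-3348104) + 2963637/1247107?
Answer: -913352142773663937/521930491891 ≈ -1.7500e+6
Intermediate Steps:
z = 5859021771792 (z = -4368616*(-1341162) = 5859021771792)
z/(-3348104) + 2963637/1247107 = 5859021771792/(-3348104) + 2963637/1247107 = 5859021771792*(-1/3348104) + 2963637*(1/1247107) = -732377721474/418513 + 2963637/1247107 = -913352142773663937/521930491891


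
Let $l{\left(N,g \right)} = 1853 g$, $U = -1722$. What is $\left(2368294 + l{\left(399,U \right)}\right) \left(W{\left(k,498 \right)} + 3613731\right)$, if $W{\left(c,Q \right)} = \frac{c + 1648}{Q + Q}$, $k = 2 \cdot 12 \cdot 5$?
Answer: $- \frac{740166293673692}{249} \approx -2.9726 \cdot 10^{12}$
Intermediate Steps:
$k = 120$ ($k = 24 \cdot 5 = 120$)
$W{\left(c,Q \right)} = \frac{1648 + c}{2 Q}$
$\left(2368294 + l{\left(399,U \right)}\right) \left(W{\left(k,498 \right)} + 3613731\right) = \left(2368294 + 1853 \left(-1722\right)\right) \left(\frac{1648 + 120}{2 \cdot 498} + 3613731\right) = \left(2368294 - 3190866\right) \left(\frac{1}{2} \cdot \frac{1}{498} \cdot 1768 + 3613731\right) = - 822572 \left(\frac{442}{249} + 3613731\right) = \left(-822572\right) \frac{899819461}{249} = - \frac{740166293673692}{249}$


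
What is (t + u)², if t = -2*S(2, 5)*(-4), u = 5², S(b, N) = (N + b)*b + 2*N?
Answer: 47089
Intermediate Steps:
S(b, N) = 2*N + b*(N + b) (S(b, N) = b*(N + b) + 2*N = 2*N + b*(N + b))
u = 25
t = 192 (t = -2*(2² + 2*5 + 5*2)*(-4) = -2*(4 + 10 + 10)*(-4) = -2*24*(-4) = -48*(-4) = 192)
(t + u)² = (192 + 25)² = 217² = 47089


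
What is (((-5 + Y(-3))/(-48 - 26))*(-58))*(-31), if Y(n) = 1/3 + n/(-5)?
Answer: 54839/555 ≈ 98.809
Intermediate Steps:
Y(n) = ⅓ - n/5 (Y(n) = 1*(⅓) + n*(-⅕) = ⅓ - n/5)
(((-5 + Y(-3))/(-48 - 26))*(-58))*(-31) = (((-5 + (⅓ - ⅕*(-3)))/(-48 - 26))*(-58))*(-31) = (((-5 + (⅓ + ⅗))/(-74))*(-58))*(-31) = (((-5 + 14/15)*(-1/74))*(-58))*(-31) = (-61/15*(-1/74)*(-58))*(-31) = ((61/1110)*(-58))*(-31) = -1769/555*(-31) = 54839/555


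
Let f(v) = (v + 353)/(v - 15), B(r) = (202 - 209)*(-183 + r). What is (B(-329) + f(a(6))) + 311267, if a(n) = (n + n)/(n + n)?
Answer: 2203780/7 ≈ 3.1483e+5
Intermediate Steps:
a(n) = 1 (a(n) = (2*n)/((2*n)) = (2*n)*(1/(2*n)) = 1)
B(r) = 1281 - 7*r (B(r) = -7*(-183 + r) = 1281 - 7*r)
f(v) = (353 + v)/(-15 + v)
(B(-329) + f(a(6))) + 311267 = ((1281 - 7*(-329)) + (353 + 1)/(-15 + 1)) + 311267 = ((1281 + 2303) + 354/(-14)) + 311267 = (3584 - 1/14*354) + 311267 = (3584 - 177/7) + 311267 = 24911/7 + 311267 = 2203780/7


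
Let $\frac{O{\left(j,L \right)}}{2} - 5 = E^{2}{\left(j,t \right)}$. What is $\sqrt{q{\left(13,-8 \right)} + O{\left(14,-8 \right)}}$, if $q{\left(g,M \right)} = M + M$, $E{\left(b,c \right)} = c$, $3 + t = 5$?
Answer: $\sqrt{2} \approx 1.4142$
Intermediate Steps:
$t = 2$ ($t = -3 + 5 = 2$)
$q{\left(g,M \right)} = 2 M$
$O{\left(j,L \right)} = 18$ ($O{\left(j,L \right)} = 10 + 2 \cdot 2^{2} = 10 + 2 \cdot 4 = 10 + 8 = 18$)
$\sqrt{q{\left(13,-8 \right)} + O{\left(14,-8 \right)}} = \sqrt{2 \left(-8\right) + 18} = \sqrt{-16 + 18} = \sqrt{2}$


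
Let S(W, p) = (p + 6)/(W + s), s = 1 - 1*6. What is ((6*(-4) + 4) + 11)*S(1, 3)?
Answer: 81/4 ≈ 20.250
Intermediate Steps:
s = -5 (s = 1 - 6 = -5)
S(W, p) = (6 + p)/(-5 + W) (S(W, p) = (p + 6)/(W - 5) = (6 + p)/(-5 + W))
((6*(-4) + 4) + 11)*S(1, 3) = ((6*(-4) + 4) + 11)*((6 + 3)/(-5 + 1)) = ((-24 + 4) + 11)*(9/(-4)) = (-20 + 11)*(-1/4*9) = -9*(-9/4) = 81/4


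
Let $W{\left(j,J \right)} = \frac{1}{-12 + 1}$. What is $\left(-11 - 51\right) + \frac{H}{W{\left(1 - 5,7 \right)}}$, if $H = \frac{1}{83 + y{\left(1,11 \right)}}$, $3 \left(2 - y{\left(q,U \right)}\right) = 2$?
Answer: $- \frac{1429}{23} \approx -62.13$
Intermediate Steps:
$y{\left(q,U \right)} = \frac{4}{3}$ ($y{\left(q,U \right)} = 2 - \frac{2}{3} = \frac{4}{3}$)
$W{\left(j,J \right)} = - \frac{1}{11}$ ($W{\left(j,J \right)} = \frac{1}{-11} = - \frac{1}{11}$)
$H = \frac{3}{253}$ ($H = \frac{1}{83 + \frac{4}{3}} = \frac{1}{\frac{253}{3}} = \frac{3}{253} \approx 0.011858$)
$\left(-11 - 51\right) + \frac{H}{W{\left(1 - 5,7 \right)}} = \left(-11 - 51\right) + \frac{1}{- \frac{1}{11}} \cdot \frac{3}{253} = \left(-11 - 51\right) - \frac{3}{23} = -62 - \frac{3}{23} = - \frac{1429}{23}$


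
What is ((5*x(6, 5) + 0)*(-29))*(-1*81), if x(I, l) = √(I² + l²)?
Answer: 11745*√61 ≈ 91731.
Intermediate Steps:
((5*x(6, 5) + 0)*(-29))*(-1*81) = ((5*√(6² + 5²) + 0)*(-29))*(-1*81) = ((5*√(36 + 25) + 0)*(-29))*(-81) = ((5*√61 + 0)*(-29))*(-81) = ((5*√61)*(-29))*(-81) = -145*√61*(-81) = 11745*√61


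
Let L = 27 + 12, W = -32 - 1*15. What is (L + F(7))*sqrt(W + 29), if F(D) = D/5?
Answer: 606*I*sqrt(2)/5 ≈ 171.4*I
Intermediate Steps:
W = -47 (W = -32 - 15 = -47)
F(D) = D/5 (F(D) = D*(1/5) = D/5)
L = 39
(L + F(7))*sqrt(W + 29) = (39 + (1/5)*7)*sqrt(-47 + 29) = (39 + 7/5)*sqrt(-18) = 202*(3*I*sqrt(2))/5 = 606*I*sqrt(2)/5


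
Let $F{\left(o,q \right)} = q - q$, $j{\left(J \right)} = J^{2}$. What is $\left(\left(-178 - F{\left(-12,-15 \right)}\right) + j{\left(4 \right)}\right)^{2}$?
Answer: $26244$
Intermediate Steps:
$F{\left(o,q \right)} = 0$
$\left(\left(-178 - F{\left(-12,-15 \right)}\right) + j{\left(4 \right)}\right)^{2} = \left(\left(-178 - 0\right) + 4^{2}\right)^{2} = \left(\left(-178 + 0\right) + 16\right)^{2} = \left(-178 + 16\right)^{2} = \left(-162\right)^{2} = 26244$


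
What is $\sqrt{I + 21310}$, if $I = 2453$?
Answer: $89 \sqrt{3} \approx 154.15$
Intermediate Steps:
$\sqrt{I + 21310} = \sqrt{2453 + 21310} = \sqrt{23763} = 89 \sqrt{3}$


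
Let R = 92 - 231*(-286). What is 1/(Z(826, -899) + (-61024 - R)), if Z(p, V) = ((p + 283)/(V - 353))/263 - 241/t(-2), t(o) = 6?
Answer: -987828/125673621781 ≈ -7.8603e-6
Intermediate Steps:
R = 66158 (R = 92 + 66066 = 66158)
Z(p, V) = -241/6 + (283 + p)/(263*(-353 + V)) (Z(p, V) = ((p + 283)/(V - 353))/263 - 241/6 = ((283 + p)/(-353 + V))*(1/263) - 241*⅙ = ((283 + p)/(-353 + V))*(1/263) - 241/6 = (283 + p)/(263*(-353 + V)) - 241/6 = -241/6 + (283 + p)/(263*(-353 + V)))
1/(Z(826, -899) + (-61024 - R)) = 1/((22375897 - 63383*(-899) + 6*826)/(1578*(-353 - 899)) + (-61024 - 1*66158)) = 1/((1/1578)*(22375897 + 56981317 + 4956)/(-1252) + (-61024 - 66158)) = 1/((1/1578)*(-1/1252)*79362170 - 127182) = 1/(-39681085/987828 - 127182) = 1/(-125673621781/987828) = -987828/125673621781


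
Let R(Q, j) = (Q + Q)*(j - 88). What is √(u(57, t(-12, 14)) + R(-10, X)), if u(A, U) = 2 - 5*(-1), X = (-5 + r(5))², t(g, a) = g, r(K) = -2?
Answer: √787 ≈ 28.054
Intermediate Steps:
X = 49 (X = (-5 - 2)² = (-7)² = 49)
R(Q, j) = 2*Q*(-88 + j) (R(Q, j) = (2*Q)*(-88 + j) = 2*Q*(-88 + j))
u(A, U) = 7 (u(A, U) = 2 + 5 = 7)
√(u(57, t(-12, 14)) + R(-10, X)) = √(7 + 2*(-10)*(-88 + 49)) = √(7 + 2*(-10)*(-39)) = √(7 + 780) = √787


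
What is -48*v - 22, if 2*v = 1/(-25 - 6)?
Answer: -658/31 ≈ -21.226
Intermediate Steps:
v = -1/62 (v = 1/(2*(-25 - 6)) = (½)/(-31) = (½)*(-1/31) = -1/62 ≈ -0.016129)
-48*v - 22 = -48*(-1/62) - 22 = 24/31 - 22 = -658/31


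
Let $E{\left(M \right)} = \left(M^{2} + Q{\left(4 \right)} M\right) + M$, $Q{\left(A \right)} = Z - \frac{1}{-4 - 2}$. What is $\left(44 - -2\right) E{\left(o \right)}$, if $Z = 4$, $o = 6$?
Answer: $3082$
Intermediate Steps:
$Q{\left(A \right)} = \frac{25}{6}$ ($Q{\left(A \right)} = 4 - \frac{1}{-4 - 2} = 4 - \frac{1}{-6} = 4 - - \frac{1}{6} = 4 + \frac{1}{6} = \frac{25}{6}$)
$E{\left(M \right)} = M^{2} + \frac{31 M}{6}$ ($E{\left(M \right)} = \left(M^{2} + \frac{25 M}{6}\right) + M = M^{2} + \frac{31 M}{6}$)
$\left(44 - -2\right) E{\left(o \right)} = \left(44 - -2\right) \frac{1}{6} \cdot 6 \left(31 + 6 \cdot 6\right) = \left(44 + 2\right) \frac{1}{6} \cdot 6 \left(31 + 36\right) = 46 \cdot \frac{1}{6} \cdot 6 \cdot 67 = 46 \cdot 67 = 3082$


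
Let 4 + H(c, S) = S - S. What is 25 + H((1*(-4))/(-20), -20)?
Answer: 21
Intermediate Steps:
H(c, S) = -4 (H(c, S) = -4 + (S - S) = -4 + 0 = -4)
25 + H((1*(-4))/(-20), -20) = 25 - 4 = 21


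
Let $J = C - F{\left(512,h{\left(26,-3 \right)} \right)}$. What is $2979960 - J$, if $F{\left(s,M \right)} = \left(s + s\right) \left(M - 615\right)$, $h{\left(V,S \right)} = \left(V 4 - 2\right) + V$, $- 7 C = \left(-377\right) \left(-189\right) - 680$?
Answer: $\frac{17439477}{7} \approx 2.4914 \cdot 10^{6}$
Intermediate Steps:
$C = - \frac{70573}{7}$ ($C = - \frac{\left(-377\right) \left(-189\right) - 680}{7} = - \frac{71253 - 680}{7} = \left(- \frac{1}{7}\right) 70573 = - \frac{70573}{7} \approx -10082.0$)
$h{\left(V,S \right)} = -2 + 5 V$ ($h{\left(V,S \right)} = \left(4 V - 2\right) + V = \left(-2 + 4 V\right) + V = -2 + 5 V$)
$F{\left(s,M \right)} = 2 s \left(-615 + M\right)$
$J = \frac{3420243}{7}$ ($J = - \frac{70573}{7} - 2 \cdot 512 \left(-615 + \left(-2 + 5 \cdot 26\right)\right) = - \frac{70573}{7} - 2 \cdot 512 \left(-615 + \left(-2 + 130\right)\right) = - \frac{70573}{7} - 2 \cdot 512 \left(-615 + 128\right) = - \frac{70573}{7} - 2 \cdot 512 \left(-487\right) = - \frac{70573}{7} - -498688 = - \frac{70573}{7} + 498688 = \frac{3420243}{7} \approx 4.8861 \cdot 10^{5}$)
$2979960 - J = 2979960 - \frac{3420243}{7} = \frac{17439477}{7}$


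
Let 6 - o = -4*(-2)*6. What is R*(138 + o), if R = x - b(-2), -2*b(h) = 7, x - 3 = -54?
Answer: -4560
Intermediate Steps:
x = -51 (x = 3 - 54 = -51)
b(h) = -7/2 (b(h) = -½*7 = -7/2)
R = -95/2 (R = -51 - 1*(-7/2) = -51 + 7/2 = -95/2 ≈ -47.500)
o = -42 (o = 6 - (-4*(-2))*6 = 6 - 8*6 = 6 - 1*48 = 6 - 48 = -42)
R*(138 + o) = -95*(138 - 42)/2 = -95/2*96 = -4560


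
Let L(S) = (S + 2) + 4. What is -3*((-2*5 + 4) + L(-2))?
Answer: 6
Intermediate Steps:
L(S) = 6 + S (L(S) = (2 + S) + 4 = 6 + S)
-3*((-2*5 + 4) + L(-2)) = -3*((-2*5 + 4) + (6 - 2)) = -3*((-10 + 4) + 4) = -3*(-6 + 4) = -3*(-2) = 6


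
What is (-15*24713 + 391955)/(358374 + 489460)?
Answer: 10630/423917 ≈ 0.025076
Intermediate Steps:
(-15*24713 + 391955)/(358374 + 489460) = (-370695 + 391955)/847834 = 21260*(1/847834) = 10630/423917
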